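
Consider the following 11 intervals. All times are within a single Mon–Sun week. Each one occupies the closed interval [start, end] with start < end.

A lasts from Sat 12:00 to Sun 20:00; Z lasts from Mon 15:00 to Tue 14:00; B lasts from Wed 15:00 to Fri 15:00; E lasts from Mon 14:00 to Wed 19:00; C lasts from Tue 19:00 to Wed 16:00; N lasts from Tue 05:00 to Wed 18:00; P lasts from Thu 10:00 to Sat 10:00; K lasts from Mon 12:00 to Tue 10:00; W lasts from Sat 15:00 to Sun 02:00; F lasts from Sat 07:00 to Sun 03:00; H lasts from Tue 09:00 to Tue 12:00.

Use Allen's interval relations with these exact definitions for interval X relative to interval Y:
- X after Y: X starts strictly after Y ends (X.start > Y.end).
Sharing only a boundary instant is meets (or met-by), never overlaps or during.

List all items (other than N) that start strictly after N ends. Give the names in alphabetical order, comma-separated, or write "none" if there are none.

A, F, P, W

Target N = [Tue 05:00, Wed 18:00].
A [Sat 12:00, Sun 20:00] → after → yes.
B [Wed 15:00, Fri 15:00] → overlapped-by → no.
C [Tue 19:00, Wed 16:00] → during → no.
E [Mon 14:00, Wed 19:00] → contains → no.
F [Sat 07:00, Sun 03:00] → after → yes.
H [Tue 09:00, Tue 12:00] → during → no.
K [Mon 12:00, Tue 10:00] → overlaps → no.
P [Thu 10:00, Sat 10:00] → after → yes.
W [Sat 15:00, Sun 02:00] → after → yes.
Z [Mon 15:00, Tue 14:00] → overlaps → no.
Result: A, F, P, W.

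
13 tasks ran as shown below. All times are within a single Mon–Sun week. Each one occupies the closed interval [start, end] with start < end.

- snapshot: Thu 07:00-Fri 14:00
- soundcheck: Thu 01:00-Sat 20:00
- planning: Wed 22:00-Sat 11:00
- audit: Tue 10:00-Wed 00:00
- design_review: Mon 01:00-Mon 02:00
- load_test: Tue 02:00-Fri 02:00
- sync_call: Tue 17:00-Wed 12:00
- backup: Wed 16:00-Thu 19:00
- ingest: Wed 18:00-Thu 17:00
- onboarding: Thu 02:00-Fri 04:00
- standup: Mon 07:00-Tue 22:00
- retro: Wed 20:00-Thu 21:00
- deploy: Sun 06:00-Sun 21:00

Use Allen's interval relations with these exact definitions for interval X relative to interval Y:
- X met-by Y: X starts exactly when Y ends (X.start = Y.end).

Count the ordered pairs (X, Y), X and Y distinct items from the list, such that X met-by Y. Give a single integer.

Checking all 156 ordered pairs for relation 'met-by'; matching pairs in alphabetical order:
No pair satisfies it.
Count: 0.

0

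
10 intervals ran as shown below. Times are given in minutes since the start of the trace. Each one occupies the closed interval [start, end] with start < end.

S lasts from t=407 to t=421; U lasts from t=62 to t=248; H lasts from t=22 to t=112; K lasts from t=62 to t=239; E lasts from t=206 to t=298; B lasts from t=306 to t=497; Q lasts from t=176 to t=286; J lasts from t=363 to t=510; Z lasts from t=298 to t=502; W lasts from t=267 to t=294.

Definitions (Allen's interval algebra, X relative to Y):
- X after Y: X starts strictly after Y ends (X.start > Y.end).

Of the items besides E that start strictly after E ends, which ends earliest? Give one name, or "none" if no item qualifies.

S

Target E = [t=206, t=298].
B [t=306, t=497] → after → candidate.
H [t=22, t=112] → before → excluded.
J [t=363, t=510] → after → candidate.
K [t=62, t=239] → overlaps → excluded.
Q [t=176, t=286] → overlaps → excluded.
S [t=407, t=421] → after → candidate.
U [t=62, t=248] → overlaps → excluded.
W [t=267, t=294] → during → excluded.
Z [t=298, t=502] → met-by → excluded.
Among candidates, earliest end is t=421 → S.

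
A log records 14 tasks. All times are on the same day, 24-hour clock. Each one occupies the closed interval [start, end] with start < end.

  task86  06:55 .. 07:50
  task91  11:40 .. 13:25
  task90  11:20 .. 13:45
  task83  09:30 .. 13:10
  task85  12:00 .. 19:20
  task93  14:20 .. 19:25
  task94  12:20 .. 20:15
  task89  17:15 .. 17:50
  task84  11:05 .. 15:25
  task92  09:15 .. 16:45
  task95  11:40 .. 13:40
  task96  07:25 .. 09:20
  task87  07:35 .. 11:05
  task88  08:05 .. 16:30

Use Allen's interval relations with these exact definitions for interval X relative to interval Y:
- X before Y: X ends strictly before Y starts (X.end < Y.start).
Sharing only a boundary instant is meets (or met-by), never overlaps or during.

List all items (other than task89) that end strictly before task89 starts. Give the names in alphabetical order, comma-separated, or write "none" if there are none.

Target task89 = [17:15, 17:50].
task83 [09:30, 13:10] → before → yes.
task84 [11:05, 15:25] → before → yes.
task85 [12:00, 19:20] → contains → no.
task86 [06:55, 07:50] → before → yes.
task87 [07:35, 11:05] → before → yes.
task88 [08:05, 16:30] → before → yes.
task90 [11:20, 13:45] → before → yes.
task91 [11:40, 13:25] → before → yes.
task92 [09:15, 16:45] → before → yes.
task93 [14:20, 19:25] → contains → no.
task94 [12:20, 20:15] → contains → no.
task95 [11:40, 13:40] → before → yes.
task96 [07:25, 09:20] → before → yes.
Result: task83, task84, task86, task87, task88, task90, task91, task92, task95, task96.

task83, task84, task86, task87, task88, task90, task91, task92, task95, task96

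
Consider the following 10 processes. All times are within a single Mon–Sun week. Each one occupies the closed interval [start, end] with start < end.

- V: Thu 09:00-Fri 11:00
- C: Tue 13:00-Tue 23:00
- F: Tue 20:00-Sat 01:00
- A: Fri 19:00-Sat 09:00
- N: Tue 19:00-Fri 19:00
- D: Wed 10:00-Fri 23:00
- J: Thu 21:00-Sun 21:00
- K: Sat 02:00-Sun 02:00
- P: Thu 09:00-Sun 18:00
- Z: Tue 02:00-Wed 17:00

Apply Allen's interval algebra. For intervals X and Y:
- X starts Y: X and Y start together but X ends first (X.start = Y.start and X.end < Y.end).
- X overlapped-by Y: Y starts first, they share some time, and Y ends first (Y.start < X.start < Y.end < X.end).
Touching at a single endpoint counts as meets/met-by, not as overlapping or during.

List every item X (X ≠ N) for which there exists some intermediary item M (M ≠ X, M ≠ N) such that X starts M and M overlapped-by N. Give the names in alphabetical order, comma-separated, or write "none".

V

Target N = [Tue 19:00, Fri 19:00].
Intermediaries M with M overlapped-by N: D, F, J, P.
Via D — items with X starts D: none.
Via F — items with X starts F: none.
Via J — items with X starts J: none.
Via P — items with X starts P: V.
Union: V.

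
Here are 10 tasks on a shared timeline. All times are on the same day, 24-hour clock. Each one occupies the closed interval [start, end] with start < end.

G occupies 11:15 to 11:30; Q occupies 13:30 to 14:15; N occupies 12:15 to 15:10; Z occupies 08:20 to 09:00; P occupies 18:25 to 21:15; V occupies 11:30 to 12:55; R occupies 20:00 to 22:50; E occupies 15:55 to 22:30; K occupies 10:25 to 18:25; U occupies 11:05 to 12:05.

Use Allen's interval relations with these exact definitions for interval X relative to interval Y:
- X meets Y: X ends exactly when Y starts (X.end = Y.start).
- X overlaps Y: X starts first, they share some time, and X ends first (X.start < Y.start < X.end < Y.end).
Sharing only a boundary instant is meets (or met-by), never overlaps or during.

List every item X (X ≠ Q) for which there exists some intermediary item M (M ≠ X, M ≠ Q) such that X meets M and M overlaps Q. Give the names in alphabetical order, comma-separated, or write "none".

none

Target Q = [13:30, 14:15].
Intermediaries M with M overlaps Q: none.
Union: none.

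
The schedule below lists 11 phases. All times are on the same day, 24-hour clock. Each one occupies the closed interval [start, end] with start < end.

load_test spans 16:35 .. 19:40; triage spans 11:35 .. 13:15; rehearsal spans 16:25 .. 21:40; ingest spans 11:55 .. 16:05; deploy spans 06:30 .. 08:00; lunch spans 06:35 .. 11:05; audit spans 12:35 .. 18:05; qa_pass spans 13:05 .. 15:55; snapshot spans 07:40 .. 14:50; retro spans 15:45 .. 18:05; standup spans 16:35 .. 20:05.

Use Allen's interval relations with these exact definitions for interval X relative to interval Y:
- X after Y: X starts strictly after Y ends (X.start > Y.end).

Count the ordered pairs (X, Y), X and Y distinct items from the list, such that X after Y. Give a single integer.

30

Checking all 110 ordered pairs for relation 'after'; matching pairs in alphabetical order:
(audit, deploy): audit after deploy ✓
(audit, lunch): audit after lunch ✓
(ingest, deploy): ingest after deploy ✓
(ingest, lunch): ingest after lunch ✓
(load_test, deploy): load_test after deploy ✓
(load_test, ingest): load_test after ingest ✓
(load_test, lunch): load_test after lunch ✓
(load_test, qa_pass): load_test after qa_pass ✓
(load_test, snapshot): load_test after snapshot ✓
(load_test, triage): load_test after triage ✓
(qa_pass, deploy): qa_pass after deploy ✓
(qa_pass, lunch): qa_pass after lunch ✓
(rehearsal, deploy): rehearsal after deploy ✓
(rehearsal, ingest): rehearsal after ingest ✓
(rehearsal, lunch): rehearsal after lunch ✓
(rehearsal, qa_pass): rehearsal after qa_pass ✓
(rehearsal, snapshot): rehearsal after snapshot ✓
(rehearsal, triage): rehearsal after triage ✓
(retro, deploy): retro after deploy ✓
(retro, lunch): retro after lunch ✓
(retro, snapshot): retro after snapshot ✓
(retro, triage): retro after triage ✓
(standup, deploy): standup after deploy ✓
(standup, ingest): standup after ingest ✓
... plus 6 further pairs not listed.
Count: 30.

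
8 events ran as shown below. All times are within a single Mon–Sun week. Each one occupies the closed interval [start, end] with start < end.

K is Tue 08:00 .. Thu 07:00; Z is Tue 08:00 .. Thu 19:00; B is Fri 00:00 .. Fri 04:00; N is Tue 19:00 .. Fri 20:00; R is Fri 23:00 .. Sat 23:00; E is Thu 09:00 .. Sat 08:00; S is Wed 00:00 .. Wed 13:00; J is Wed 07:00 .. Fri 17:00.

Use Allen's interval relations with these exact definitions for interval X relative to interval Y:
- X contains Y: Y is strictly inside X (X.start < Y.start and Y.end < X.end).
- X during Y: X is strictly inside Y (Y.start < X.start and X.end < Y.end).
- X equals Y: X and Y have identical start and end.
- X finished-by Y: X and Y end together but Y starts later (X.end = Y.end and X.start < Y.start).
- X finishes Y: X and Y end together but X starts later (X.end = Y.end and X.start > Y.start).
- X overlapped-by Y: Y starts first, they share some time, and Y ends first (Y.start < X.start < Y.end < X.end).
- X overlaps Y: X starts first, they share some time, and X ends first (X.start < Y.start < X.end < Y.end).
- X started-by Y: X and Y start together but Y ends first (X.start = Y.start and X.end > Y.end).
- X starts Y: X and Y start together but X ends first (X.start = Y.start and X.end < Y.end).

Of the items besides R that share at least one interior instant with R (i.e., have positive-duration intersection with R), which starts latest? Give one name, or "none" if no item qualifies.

E

Target R = [Fri 23:00, Sat 23:00].
B [Fri 00:00, Fri 04:00] → before → excluded.
E [Thu 09:00, Sat 08:00] → overlaps → candidate.
J [Wed 07:00, Fri 17:00] → before → excluded.
K [Tue 08:00, Thu 07:00] → before → excluded.
N [Tue 19:00, Fri 20:00] → before → excluded.
S [Wed 00:00, Wed 13:00] → before → excluded.
Z [Tue 08:00, Thu 19:00] → before → excluded.
Among candidates, latest start is Thu 09:00 → E.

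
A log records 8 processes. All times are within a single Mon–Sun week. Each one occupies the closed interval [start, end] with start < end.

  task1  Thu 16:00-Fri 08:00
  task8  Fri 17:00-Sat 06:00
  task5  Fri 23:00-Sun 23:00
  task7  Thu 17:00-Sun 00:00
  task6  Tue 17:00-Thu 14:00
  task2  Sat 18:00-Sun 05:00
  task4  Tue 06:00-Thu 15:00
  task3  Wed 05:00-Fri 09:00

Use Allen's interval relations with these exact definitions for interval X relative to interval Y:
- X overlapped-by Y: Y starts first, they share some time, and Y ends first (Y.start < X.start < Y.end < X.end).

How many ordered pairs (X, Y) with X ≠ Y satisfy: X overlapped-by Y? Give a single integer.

7

Checking all 56 ordered pairs for relation 'overlapped-by'; matching pairs in alphabetical order:
(task2, task7): task2 overlapped-by task7 ✓
(task3, task4): task3 overlapped-by task4 ✓
(task3, task6): task3 overlapped-by task6 ✓
(task5, task7): task5 overlapped-by task7 ✓
(task5, task8): task5 overlapped-by task8 ✓
(task7, task1): task7 overlapped-by task1 ✓
(task7, task3): task7 overlapped-by task3 ✓
Count: 7.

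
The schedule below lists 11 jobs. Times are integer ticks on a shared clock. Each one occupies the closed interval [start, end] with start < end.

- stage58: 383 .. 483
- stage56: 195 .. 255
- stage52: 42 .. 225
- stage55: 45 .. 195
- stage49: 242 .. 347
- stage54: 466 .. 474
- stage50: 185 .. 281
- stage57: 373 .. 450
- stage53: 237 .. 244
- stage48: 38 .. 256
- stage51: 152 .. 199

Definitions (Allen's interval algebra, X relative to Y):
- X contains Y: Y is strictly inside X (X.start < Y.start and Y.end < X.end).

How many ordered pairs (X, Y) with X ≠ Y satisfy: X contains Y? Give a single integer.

Checking all 110 ordered pairs for relation 'contains'; matching pairs in alphabetical order:
(stage48, stage51): stage48 contains stage51 ✓
(stage48, stage52): stage48 contains stage52 ✓
(stage48, stage53): stage48 contains stage53 ✓
(stage48, stage55): stage48 contains stage55 ✓
(stage48, stage56): stage48 contains stage56 ✓
(stage50, stage53): stage50 contains stage53 ✓
(stage50, stage56): stage50 contains stage56 ✓
(stage52, stage51): stage52 contains stage51 ✓
(stage52, stage55): stage52 contains stage55 ✓
(stage56, stage53): stage56 contains stage53 ✓
(stage58, stage54): stage58 contains stage54 ✓
Count: 11.

11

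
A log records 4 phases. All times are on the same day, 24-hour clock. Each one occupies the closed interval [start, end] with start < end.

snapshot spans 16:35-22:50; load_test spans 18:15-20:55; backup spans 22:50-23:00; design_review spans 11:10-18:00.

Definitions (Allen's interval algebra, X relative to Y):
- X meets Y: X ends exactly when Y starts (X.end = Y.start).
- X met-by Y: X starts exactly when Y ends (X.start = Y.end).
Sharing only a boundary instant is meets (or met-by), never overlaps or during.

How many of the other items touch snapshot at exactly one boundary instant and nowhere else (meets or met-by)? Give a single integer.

Target snapshot = [16:35, 22:50].
backup [22:50, 23:00] → met-by → counts.
design_review [11:10, 18:00] → overlaps → no.
load_test [18:15, 20:55] → during → no.
Total: 1.

1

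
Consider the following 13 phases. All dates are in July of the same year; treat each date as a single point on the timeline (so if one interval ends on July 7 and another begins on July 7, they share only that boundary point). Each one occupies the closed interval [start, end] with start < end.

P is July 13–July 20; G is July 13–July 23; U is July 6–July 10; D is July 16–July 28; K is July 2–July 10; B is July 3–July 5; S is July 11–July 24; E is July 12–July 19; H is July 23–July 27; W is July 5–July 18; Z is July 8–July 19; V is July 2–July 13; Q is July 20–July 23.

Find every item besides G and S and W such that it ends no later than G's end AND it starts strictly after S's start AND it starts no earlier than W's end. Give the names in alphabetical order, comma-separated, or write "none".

Conditions: its end is no later than G's end (X.end <= July 23) AND its start is strictly after S's start (X.start > July 11) AND its start is no earlier than W's end (X.start >= July 18).
B: end July 5 <= July 23? ✓; start July 3 > July 11? ✗; start July 3 >= July 18? ✗ → no.
D: end July 28 <= July 23? ✗; start July 16 > July 11? ✓; start July 16 >= July 18? ✗ → no.
E: end July 19 <= July 23? ✓; start July 12 > July 11? ✓; start July 12 >= July 18? ✗ → no.
H: end July 27 <= July 23? ✗; start July 23 > July 11? ✓; start July 23 >= July 18? ✓ → no.
K: end July 10 <= July 23? ✓; start July 2 > July 11? ✗; start July 2 >= July 18? ✗ → no.
P: end July 20 <= July 23? ✓; start July 13 > July 11? ✓; start July 13 >= July 18? ✗ → no.
Q: end July 23 <= July 23? ✓; start July 20 > July 11? ✓; start July 20 >= July 18? ✓ → yes.
U: end July 10 <= July 23? ✓; start July 6 > July 11? ✗; start July 6 >= July 18? ✗ → no.
V: end July 13 <= July 23? ✓; start July 2 > July 11? ✗; start July 2 >= July 18? ✗ → no.
Z: end July 19 <= July 23? ✓; start July 8 > July 11? ✗; start July 8 >= July 18? ✗ → no.
Result: Q.

Q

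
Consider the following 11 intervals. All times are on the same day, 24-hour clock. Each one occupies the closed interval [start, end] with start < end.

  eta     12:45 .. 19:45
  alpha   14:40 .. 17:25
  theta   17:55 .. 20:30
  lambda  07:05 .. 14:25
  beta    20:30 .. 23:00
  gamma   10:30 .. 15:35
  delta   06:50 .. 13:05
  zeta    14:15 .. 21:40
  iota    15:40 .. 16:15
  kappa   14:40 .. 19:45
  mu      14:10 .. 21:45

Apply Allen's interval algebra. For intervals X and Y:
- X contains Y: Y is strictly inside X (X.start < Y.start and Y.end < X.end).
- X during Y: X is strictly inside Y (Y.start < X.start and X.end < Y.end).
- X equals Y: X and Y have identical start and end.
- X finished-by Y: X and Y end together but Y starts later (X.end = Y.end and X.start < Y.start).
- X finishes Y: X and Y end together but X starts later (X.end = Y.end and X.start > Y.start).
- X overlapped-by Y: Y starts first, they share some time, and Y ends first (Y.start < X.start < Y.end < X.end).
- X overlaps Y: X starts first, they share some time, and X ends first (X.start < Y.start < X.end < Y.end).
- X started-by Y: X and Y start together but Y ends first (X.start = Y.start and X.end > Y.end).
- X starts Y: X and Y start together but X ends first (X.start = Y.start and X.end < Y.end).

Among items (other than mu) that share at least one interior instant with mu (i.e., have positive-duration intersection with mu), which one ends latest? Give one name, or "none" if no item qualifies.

beta

Target mu = [14:10, 21:45].
alpha [14:40, 17:25] → during → candidate.
beta [20:30, 23:00] → overlapped-by → candidate.
delta [06:50, 13:05] → before → excluded.
eta [12:45, 19:45] → overlaps → candidate.
gamma [10:30, 15:35] → overlaps → candidate.
iota [15:40, 16:15] → during → candidate.
kappa [14:40, 19:45] → during → candidate.
lambda [07:05, 14:25] → overlaps → candidate.
theta [17:55, 20:30] → during → candidate.
zeta [14:15, 21:40] → during → candidate.
Among candidates, latest end is 23:00 → beta.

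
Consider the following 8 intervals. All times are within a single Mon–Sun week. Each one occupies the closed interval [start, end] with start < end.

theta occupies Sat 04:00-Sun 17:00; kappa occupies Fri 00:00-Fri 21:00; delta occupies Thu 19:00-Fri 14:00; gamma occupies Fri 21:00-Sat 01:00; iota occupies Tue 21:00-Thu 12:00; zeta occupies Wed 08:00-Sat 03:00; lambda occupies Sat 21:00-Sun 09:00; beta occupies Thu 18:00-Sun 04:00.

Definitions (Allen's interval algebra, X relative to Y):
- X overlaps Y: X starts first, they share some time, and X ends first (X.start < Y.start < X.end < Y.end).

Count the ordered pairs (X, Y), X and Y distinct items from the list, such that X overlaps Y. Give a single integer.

5

Checking all 56 ordered pairs for relation 'overlaps'; matching pairs in alphabetical order:
(beta, lambda): beta overlaps lambda ✓
(beta, theta): beta overlaps theta ✓
(delta, kappa): delta overlaps kappa ✓
(iota, zeta): iota overlaps zeta ✓
(zeta, beta): zeta overlaps beta ✓
Count: 5.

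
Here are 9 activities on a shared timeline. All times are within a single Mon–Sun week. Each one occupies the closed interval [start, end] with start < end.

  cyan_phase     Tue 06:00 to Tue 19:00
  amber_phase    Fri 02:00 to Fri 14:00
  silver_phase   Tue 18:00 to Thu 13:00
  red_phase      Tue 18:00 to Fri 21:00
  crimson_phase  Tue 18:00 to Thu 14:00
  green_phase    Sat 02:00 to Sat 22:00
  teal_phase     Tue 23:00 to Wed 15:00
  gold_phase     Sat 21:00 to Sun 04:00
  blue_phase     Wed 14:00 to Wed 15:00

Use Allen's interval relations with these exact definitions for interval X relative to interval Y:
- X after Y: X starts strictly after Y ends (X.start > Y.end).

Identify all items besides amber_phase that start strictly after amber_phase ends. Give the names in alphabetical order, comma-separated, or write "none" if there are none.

gold_phase, green_phase

Target amber_phase = [Fri 02:00, Fri 14:00].
blue_phase [Wed 14:00, Wed 15:00] → before → no.
crimson_phase [Tue 18:00, Thu 14:00] → before → no.
cyan_phase [Tue 06:00, Tue 19:00] → before → no.
gold_phase [Sat 21:00, Sun 04:00] → after → yes.
green_phase [Sat 02:00, Sat 22:00] → after → yes.
red_phase [Tue 18:00, Fri 21:00] → contains → no.
silver_phase [Tue 18:00, Thu 13:00] → before → no.
teal_phase [Tue 23:00, Wed 15:00] → before → no.
Result: gold_phase, green_phase.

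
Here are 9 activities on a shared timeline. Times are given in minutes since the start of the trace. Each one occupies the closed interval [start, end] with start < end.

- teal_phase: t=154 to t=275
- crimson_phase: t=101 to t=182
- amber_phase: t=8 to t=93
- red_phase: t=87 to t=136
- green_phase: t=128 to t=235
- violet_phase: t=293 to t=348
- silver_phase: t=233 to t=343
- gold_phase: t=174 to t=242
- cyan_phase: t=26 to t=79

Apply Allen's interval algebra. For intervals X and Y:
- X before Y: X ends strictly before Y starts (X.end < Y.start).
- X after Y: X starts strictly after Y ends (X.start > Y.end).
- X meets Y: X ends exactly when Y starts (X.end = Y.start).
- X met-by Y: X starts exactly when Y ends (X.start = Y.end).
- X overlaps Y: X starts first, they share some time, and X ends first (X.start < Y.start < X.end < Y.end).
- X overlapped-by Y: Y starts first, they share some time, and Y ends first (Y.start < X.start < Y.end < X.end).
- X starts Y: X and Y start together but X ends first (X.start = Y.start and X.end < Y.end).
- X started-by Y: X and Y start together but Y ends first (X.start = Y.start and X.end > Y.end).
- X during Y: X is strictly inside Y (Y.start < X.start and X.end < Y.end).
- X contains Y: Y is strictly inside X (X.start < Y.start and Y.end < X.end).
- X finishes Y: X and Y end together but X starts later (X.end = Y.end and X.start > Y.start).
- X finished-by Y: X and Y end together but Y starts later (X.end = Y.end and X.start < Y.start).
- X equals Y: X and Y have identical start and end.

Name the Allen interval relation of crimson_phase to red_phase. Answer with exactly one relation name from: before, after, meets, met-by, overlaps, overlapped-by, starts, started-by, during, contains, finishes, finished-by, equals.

crimson_phase = [t=101, t=182]; red_phase = [t=87, t=136].
Compare endpoints: crimson_phase.start > red_phase.start, crimson_phase.start < red_phase.end, crimson_phase.end > red_phase.start, crimson_phase.end > red_phase.end.
That pattern is 'overlapped-by'.

overlapped-by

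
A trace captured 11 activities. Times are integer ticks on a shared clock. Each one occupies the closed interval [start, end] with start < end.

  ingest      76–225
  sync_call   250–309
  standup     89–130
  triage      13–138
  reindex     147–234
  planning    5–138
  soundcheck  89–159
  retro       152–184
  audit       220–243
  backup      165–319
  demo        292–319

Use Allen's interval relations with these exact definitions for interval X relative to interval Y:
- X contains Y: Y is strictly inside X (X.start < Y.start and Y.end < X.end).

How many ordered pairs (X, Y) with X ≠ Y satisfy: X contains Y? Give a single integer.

8

Checking all 110 ordered pairs for relation 'contains'; matching pairs in alphabetical order:
(backup, audit): backup contains audit ✓
(backup, sync_call): backup contains sync_call ✓
(ingest, retro): ingest contains retro ✓
(ingest, soundcheck): ingest contains soundcheck ✓
(ingest, standup): ingest contains standup ✓
(planning, standup): planning contains standup ✓
(reindex, retro): reindex contains retro ✓
(triage, standup): triage contains standup ✓
Count: 8.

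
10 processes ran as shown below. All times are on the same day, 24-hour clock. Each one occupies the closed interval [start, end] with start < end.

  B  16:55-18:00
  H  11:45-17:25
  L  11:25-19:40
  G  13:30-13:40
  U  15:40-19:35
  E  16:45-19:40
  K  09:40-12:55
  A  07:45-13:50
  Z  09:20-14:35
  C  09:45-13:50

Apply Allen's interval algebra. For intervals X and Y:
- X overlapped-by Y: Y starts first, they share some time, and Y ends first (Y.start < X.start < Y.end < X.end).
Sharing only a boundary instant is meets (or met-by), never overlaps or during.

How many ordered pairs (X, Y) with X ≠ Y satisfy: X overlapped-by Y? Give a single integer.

Checking all 90 ordered pairs for relation 'overlapped-by'; matching pairs in alphabetical order:
(B, H): B overlapped-by H ✓
(C, K): C overlapped-by K ✓
(E, H): E overlapped-by H ✓
(E, U): E overlapped-by U ✓
(H, A): H overlapped-by A ✓
(H, C): H overlapped-by C ✓
(H, K): H overlapped-by K ✓
(H, Z): H overlapped-by Z ✓
(L, A): L overlapped-by A ✓
(L, C): L overlapped-by C ✓
(L, K): L overlapped-by K ✓
(L, Z): L overlapped-by Z ✓
(U, H): U overlapped-by H ✓
(Z, A): Z overlapped-by A ✓
Count: 14.

14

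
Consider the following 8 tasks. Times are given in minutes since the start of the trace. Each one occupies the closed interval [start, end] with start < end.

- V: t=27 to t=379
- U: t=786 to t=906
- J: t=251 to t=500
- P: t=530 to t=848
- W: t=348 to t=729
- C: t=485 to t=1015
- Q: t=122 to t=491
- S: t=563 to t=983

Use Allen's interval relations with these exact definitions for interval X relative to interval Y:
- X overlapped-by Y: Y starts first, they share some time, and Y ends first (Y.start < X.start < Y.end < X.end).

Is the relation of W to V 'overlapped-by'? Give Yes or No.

W = [t=348, t=729], V = [t=27, t=379].
Actual relation of W to V: overlapped-by.
Asked whether 'overlapped-by' holds → Yes.

Yes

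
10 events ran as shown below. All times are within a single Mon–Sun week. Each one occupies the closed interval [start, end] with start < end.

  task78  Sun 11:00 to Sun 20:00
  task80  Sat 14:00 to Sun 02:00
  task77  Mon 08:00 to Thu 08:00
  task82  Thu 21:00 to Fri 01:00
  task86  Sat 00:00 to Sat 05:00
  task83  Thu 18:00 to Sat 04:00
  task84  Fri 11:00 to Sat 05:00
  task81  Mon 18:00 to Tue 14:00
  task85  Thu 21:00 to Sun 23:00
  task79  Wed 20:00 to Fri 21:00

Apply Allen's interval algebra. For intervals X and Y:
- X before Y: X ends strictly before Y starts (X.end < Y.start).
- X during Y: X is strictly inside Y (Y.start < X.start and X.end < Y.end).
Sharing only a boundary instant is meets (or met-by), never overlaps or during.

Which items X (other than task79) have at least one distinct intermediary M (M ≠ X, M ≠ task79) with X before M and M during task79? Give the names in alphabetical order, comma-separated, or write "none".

Target task79 = [Wed 20:00, Fri 21:00].
Intermediaries M with M during task79: task82.
Via task82 — items with X before task82: task77, task81.
Union: task77, task81.

task77, task81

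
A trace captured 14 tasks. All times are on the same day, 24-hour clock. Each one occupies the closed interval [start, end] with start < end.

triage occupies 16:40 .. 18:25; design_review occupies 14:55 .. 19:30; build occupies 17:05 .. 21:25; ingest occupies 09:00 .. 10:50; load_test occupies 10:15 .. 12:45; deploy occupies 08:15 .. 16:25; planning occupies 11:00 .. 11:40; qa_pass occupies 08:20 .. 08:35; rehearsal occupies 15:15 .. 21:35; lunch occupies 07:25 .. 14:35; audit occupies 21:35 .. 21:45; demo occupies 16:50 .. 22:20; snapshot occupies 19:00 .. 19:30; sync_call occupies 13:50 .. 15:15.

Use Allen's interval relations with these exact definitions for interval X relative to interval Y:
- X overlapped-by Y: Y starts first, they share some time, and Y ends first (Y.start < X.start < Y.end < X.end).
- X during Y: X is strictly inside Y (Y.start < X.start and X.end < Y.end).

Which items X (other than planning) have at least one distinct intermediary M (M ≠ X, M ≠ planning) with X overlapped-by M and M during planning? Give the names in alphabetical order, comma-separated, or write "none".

none

Target planning = [11:00, 11:40].
Intermediaries M with M during planning: none.
Union: none.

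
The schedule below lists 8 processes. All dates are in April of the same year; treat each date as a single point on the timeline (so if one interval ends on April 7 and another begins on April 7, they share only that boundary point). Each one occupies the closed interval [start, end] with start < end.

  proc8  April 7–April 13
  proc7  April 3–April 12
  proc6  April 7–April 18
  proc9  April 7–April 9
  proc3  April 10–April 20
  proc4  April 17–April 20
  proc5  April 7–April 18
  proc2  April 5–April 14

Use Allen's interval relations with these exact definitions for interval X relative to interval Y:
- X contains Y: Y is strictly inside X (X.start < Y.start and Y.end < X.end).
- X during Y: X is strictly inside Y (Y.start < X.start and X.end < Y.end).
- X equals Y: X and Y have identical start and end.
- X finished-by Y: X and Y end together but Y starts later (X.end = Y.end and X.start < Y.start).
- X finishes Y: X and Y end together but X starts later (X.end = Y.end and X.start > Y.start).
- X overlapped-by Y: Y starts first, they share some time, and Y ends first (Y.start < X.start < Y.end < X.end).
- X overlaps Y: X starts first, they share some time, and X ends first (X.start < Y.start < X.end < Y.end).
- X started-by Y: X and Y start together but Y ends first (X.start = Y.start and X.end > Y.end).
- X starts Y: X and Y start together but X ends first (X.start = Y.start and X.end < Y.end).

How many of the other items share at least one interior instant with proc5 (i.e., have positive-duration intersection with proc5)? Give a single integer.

Target proc5 = [April 7, April 18].
proc2 [April 5, April 14] → overlaps → counts.
proc3 [April 10, April 20] → overlapped-by → counts.
proc4 [April 17, April 20] → overlapped-by → counts.
proc6 [April 7, April 18] → equals → counts.
proc7 [April 3, April 12] → overlaps → counts.
proc8 [April 7, April 13] → starts → counts.
proc9 [April 7, April 9] → starts → counts.
Total: 7.

7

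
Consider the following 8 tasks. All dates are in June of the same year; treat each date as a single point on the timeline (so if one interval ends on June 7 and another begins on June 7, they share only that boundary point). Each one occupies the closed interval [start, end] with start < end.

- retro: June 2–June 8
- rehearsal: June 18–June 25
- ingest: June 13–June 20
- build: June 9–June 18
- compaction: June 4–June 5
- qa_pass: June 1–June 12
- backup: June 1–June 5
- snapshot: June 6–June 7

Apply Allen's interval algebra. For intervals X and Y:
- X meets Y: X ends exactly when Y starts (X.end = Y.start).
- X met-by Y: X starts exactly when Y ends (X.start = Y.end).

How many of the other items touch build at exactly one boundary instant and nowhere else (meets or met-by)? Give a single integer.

1

Target build = [June 9, June 18].
backup [June 1, June 5] → before → no.
compaction [June 4, June 5] → before → no.
ingest [June 13, June 20] → overlapped-by → no.
qa_pass [June 1, June 12] → overlaps → no.
rehearsal [June 18, June 25] → met-by → counts.
retro [June 2, June 8] → before → no.
snapshot [June 6, June 7] → before → no.
Total: 1.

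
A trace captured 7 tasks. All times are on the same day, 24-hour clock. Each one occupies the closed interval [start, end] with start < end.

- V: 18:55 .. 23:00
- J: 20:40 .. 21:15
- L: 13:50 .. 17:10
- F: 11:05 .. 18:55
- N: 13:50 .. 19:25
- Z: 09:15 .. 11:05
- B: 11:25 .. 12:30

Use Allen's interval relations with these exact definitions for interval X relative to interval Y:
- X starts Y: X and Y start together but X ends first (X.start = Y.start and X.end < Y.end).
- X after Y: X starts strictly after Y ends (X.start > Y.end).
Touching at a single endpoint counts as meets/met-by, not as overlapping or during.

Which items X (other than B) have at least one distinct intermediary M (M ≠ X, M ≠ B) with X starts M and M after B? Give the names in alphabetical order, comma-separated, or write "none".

Target B = [11:25, 12:30].
Intermediaries M with M after B: J, L, N, V.
Via J — items with X starts J: none.
Via L — items with X starts L: none.
Via N — items with X starts N: L.
Via V — items with X starts V: none.
Union: L.

L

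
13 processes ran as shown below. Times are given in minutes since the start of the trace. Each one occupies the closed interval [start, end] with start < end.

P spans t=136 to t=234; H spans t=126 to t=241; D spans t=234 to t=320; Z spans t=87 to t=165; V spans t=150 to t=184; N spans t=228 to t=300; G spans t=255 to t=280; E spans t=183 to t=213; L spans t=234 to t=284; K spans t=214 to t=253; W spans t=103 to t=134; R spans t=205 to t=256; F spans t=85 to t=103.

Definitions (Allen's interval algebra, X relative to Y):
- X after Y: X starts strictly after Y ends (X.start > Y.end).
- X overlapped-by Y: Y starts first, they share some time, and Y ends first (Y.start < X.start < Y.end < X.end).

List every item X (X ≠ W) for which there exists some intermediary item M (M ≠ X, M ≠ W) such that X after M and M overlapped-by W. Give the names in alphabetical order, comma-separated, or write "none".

G

Target W = [t=103, t=134].
Intermediaries M with M overlapped-by W: H.
Via H — items with X after H: G.
Union: G.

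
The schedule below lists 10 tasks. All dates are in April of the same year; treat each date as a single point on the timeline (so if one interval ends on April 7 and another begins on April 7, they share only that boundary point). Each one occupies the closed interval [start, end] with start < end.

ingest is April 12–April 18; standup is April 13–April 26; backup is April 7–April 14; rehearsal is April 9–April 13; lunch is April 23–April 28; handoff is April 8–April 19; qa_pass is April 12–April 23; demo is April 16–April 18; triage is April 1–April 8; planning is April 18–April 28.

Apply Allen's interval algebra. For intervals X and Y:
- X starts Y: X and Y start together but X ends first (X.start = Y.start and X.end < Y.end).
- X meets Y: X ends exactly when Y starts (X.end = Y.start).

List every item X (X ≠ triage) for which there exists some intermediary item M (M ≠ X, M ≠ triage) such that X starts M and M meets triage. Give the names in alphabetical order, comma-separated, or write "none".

Target triage = [April 1, April 8].
Intermediaries M with M meets triage: none.
Union: none.

none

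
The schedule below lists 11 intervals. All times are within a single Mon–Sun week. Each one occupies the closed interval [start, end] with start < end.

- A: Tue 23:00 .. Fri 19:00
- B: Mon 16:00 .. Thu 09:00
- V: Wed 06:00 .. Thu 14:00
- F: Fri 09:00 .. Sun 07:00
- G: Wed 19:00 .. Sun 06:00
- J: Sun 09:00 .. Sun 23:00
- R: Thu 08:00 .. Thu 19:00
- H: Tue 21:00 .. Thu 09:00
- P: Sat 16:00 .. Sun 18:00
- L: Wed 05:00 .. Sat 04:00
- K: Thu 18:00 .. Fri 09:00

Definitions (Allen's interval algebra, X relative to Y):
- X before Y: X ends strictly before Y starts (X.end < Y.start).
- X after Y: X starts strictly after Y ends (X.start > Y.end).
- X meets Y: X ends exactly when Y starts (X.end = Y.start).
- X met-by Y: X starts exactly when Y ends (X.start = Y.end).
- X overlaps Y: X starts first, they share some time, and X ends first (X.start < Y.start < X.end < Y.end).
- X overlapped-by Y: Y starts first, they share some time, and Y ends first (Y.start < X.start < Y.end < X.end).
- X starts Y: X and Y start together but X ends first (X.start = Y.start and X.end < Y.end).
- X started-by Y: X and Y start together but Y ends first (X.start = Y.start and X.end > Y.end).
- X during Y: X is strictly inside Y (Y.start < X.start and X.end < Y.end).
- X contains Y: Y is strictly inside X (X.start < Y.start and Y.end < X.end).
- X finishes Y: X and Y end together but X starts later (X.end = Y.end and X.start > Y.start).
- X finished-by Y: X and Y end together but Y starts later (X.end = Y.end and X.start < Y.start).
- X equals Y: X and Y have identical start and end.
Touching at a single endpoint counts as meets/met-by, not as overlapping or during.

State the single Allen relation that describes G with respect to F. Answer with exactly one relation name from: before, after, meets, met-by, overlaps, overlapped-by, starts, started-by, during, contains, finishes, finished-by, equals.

overlaps

G = [Wed 19:00, Sun 06:00]; F = [Fri 09:00, Sun 07:00].
Compare endpoints: G.start < F.start, G.start < F.end, G.end > F.start, G.end < F.end.
That pattern is 'overlaps'.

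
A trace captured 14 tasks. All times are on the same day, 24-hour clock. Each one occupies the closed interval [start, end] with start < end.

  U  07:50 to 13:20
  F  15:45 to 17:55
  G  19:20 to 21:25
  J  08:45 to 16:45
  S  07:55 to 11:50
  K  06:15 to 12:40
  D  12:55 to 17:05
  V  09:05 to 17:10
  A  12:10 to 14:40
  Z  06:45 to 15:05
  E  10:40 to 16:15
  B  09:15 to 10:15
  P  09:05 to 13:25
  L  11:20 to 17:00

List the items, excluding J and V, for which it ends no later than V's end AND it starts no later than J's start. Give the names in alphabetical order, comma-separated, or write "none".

Conditions: its end is no later than V's end (X.end <= 17:10) AND its start is no later than J's start (X.start <= 08:45).
A: end 14:40 <= 17:10? ✓; start 12:10 <= 08:45? ✗ → no.
B: end 10:15 <= 17:10? ✓; start 09:15 <= 08:45? ✗ → no.
D: end 17:05 <= 17:10? ✓; start 12:55 <= 08:45? ✗ → no.
E: end 16:15 <= 17:10? ✓; start 10:40 <= 08:45? ✗ → no.
F: end 17:55 <= 17:10? ✗; start 15:45 <= 08:45? ✗ → no.
G: end 21:25 <= 17:10? ✗; start 19:20 <= 08:45? ✗ → no.
K: end 12:40 <= 17:10? ✓; start 06:15 <= 08:45? ✓ → yes.
L: end 17:00 <= 17:10? ✓; start 11:20 <= 08:45? ✗ → no.
P: end 13:25 <= 17:10? ✓; start 09:05 <= 08:45? ✗ → no.
S: end 11:50 <= 17:10? ✓; start 07:55 <= 08:45? ✓ → yes.
U: end 13:20 <= 17:10? ✓; start 07:50 <= 08:45? ✓ → yes.
Z: end 15:05 <= 17:10? ✓; start 06:45 <= 08:45? ✓ → yes.
Result: K, S, U, Z.

K, S, U, Z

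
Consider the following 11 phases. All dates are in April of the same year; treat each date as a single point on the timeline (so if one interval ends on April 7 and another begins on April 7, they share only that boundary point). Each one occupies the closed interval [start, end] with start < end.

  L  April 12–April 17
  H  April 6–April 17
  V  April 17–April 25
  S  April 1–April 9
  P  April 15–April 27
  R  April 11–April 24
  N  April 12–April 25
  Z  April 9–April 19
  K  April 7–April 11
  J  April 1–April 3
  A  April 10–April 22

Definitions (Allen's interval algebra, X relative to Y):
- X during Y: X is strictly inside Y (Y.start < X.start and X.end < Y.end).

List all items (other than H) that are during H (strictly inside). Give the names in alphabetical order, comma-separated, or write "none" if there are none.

Target H = [April 6, April 17].
A [April 10, April 22] → overlapped-by → no.
J [April 1, April 3] → before → no.
K [April 7, April 11] → during → yes.
L [April 12, April 17] → finishes → no.
N [April 12, April 25] → overlapped-by → no.
P [April 15, April 27] → overlapped-by → no.
R [April 11, April 24] → overlapped-by → no.
S [April 1, April 9] → overlaps → no.
V [April 17, April 25] → met-by → no.
Z [April 9, April 19] → overlapped-by → no.
Result: K.

K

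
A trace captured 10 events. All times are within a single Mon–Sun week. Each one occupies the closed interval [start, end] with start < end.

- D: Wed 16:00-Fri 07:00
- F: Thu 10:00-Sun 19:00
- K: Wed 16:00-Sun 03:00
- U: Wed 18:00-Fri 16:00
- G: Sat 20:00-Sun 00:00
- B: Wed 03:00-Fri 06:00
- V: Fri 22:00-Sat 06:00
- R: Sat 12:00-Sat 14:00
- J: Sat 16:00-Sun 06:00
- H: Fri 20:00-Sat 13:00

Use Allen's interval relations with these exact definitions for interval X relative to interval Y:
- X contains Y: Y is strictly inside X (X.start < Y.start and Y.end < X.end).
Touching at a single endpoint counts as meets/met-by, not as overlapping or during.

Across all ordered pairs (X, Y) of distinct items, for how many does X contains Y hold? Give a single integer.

Checking all 90 ordered pairs for relation 'contains'; matching pairs in alphabetical order:
(F, G): F contains G ✓
(F, H): F contains H ✓
(F, J): F contains J ✓
(F, R): F contains R ✓
(F, V): F contains V ✓
(H, V): H contains V ✓
(J, G): J contains G ✓
(K, G): K contains G ✓
(K, H): K contains H ✓
(K, R): K contains R ✓
(K, U): K contains U ✓
(K, V): K contains V ✓
Count: 12.

12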